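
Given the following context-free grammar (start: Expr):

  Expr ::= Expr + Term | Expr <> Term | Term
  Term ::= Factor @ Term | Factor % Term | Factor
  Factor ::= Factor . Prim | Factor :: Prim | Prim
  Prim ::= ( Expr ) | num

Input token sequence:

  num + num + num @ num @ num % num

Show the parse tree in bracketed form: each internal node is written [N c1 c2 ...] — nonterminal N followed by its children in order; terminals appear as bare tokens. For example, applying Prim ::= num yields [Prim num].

[Expr [Expr [Expr [Term [Factor [Prim num]]]] + [Term [Factor [Prim num]]]] + [Term [Factor [Prim num]] @ [Term [Factor [Prim num]] @ [Term [Factor [Prim num]] % [Term [Factor [Prim num]]]]]]]

Expr
Expr + Term
Expr + Term + Term
Term + Term + Term
Factor + Term + Term
Prim + Term + Term
num + Term + Term
num + Factor + Term
num + Prim + Term
num + num + Term
num + num + Factor @ Term
num + num + Prim @ Term
num + num + num @ Term
num + num + num @ Factor @ Term
num + num + num @ Prim @ Term
num + num + num @ num @ Term
num + num + num @ num @ Factor % Term
num + num + num @ num @ Prim % Term
num + num + num @ num @ num % Term
num + num + num @ num @ num % Factor
num + num + num @ num @ num % Prim
num + num + num @ num @ num % num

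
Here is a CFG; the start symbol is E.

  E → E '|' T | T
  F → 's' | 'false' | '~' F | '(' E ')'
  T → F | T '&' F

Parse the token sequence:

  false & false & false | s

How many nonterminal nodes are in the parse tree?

[E [E [T [T [T [F false]] & [F false]] & [F false]]] | [T [F s]]]

10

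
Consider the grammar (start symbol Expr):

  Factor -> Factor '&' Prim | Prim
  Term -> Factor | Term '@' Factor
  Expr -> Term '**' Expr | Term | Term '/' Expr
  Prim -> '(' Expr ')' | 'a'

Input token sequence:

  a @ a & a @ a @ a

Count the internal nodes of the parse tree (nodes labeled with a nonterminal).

[Expr [Term [Term [Term [Term [Factor [Prim a]]] @ [Factor [Factor [Prim a]] & [Prim a]]] @ [Factor [Prim a]]] @ [Factor [Prim a]]]]

15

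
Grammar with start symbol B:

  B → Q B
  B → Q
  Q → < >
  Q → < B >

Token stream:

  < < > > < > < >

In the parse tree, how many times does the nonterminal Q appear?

4

[B [Q < [B [Q < >]] >] [B [Q < >] [B [Q < >]]]]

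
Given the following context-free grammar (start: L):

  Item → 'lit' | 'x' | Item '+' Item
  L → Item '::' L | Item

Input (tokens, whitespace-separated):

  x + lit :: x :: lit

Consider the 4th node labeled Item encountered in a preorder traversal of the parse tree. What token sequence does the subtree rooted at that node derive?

x

[L [Item [Item x] + [Item lit]] :: [L [Item x] :: [L [Item lit]]]]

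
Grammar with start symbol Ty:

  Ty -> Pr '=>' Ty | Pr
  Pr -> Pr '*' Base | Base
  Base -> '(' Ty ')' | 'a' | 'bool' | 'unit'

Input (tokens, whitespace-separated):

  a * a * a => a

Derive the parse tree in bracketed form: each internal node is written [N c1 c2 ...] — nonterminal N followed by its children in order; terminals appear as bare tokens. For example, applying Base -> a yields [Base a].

[Ty [Pr [Pr [Pr [Base a]] * [Base a]] * [Base a]] => [Ty [Pr [Base a]]]]

Ty
Pr => Ty
Pr * Base => Ty
Pr * Base * Base => Ty
Base * Base * Base => Ty
a * Base * Base => Ty
a * a * Base => Ty
a * a * a => Ty
a * a * a => Pr
a * a * a => Base
a * a * a => a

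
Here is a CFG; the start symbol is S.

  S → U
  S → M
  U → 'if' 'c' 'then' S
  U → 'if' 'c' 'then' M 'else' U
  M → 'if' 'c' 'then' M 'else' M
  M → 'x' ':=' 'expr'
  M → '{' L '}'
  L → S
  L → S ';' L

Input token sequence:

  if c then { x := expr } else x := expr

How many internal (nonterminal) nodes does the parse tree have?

7

[S [M if c then [M { [L [S [M x := expr]]] }] else [M x := expr]]]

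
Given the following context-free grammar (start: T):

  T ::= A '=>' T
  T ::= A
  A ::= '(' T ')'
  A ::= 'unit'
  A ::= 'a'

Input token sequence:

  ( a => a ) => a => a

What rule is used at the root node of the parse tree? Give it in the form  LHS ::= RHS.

T ::= A '=>' T

[T [A ( [T [A a] => [T [A a]]] )] => [T [A a] => [T [A a]]]]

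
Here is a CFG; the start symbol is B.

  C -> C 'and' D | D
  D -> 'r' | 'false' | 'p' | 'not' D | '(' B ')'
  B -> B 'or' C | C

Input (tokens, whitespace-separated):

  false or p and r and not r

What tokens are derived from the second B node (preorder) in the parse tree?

[B [B [C [D false]]] or [C [C [C [D p]] and [D r]] and [D not [D r]]]]

false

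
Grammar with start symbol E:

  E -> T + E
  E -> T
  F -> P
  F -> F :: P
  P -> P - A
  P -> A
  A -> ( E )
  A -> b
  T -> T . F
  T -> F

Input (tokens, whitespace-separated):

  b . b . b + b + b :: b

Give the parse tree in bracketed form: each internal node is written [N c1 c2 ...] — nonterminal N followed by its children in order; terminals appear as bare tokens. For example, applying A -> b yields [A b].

[E [T [T [T [F [P [A b]]]] . [F [P [A b]]]] . [F [P [A b]]]] + [E [T [F [P [A b]]]] + [E [T [F [F [P [A b]]] :: [P [A b]]]]]]]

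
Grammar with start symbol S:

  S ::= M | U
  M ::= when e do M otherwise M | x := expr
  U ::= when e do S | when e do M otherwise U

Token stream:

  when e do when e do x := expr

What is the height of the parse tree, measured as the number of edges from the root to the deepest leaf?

[S [U when e do [S [U when e do [S [M x := expr]]]]]]

6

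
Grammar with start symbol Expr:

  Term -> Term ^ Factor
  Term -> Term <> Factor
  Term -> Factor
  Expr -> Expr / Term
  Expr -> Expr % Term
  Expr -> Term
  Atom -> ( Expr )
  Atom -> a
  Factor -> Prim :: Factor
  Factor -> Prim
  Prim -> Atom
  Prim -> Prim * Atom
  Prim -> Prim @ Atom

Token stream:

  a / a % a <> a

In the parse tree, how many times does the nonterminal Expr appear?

3

[Expr [Expr [Expr [Term [Factor [Prim [Atom a]]]]] / [Term [Factor [Prim [Atom a]]]]] % [Term [Term [Factor [Prim [Atom a]]]] <> [Factor [Prim [Atom a]]]]]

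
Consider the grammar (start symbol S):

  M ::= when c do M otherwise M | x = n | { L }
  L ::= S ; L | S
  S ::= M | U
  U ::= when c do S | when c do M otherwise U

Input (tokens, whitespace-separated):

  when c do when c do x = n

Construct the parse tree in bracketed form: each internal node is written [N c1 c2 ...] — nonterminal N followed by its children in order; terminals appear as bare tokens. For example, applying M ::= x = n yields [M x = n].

S
U
when c do S
when c do U
when c do when c do S
when c do when c do M
when c do when c do x = n

[S [U when c do [S [U when c do [S [M x = n]]]]]]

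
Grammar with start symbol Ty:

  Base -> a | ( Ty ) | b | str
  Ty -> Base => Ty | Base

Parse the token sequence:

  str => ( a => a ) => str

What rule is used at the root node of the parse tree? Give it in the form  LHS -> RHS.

[Ty [Base str] => [Ty [Base ( [Ty [Base a] => [Ty [Base a]]] )] => [Ty [Base str]]]]

Ty -> Base => Ty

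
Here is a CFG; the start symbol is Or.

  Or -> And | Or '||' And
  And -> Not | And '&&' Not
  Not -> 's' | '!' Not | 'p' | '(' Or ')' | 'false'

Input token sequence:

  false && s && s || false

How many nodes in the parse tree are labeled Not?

[Or [Or [And [And [And [Not false]] && [Not s]] && [Not s]]] || [And [Not false]]]

4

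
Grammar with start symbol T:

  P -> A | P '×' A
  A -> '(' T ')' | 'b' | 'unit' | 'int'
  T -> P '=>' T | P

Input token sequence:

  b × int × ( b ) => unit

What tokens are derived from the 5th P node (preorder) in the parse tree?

unit

[T [P [P [P [A b]] × [A int]] × [A ( [T [P [A b]]] )]] => [T [P [A unit]]]]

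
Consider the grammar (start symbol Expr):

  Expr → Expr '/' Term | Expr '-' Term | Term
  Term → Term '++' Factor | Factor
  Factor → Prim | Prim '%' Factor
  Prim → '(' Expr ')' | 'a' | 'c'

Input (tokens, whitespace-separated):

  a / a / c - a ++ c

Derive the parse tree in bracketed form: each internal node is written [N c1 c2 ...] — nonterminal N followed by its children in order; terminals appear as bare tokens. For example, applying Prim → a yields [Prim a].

[Expr [Expr [Expr [Expr [Term [Factor [Prim a]]]] / [Term [Factor [Prim a]]]] / [Term [Factor [Prim c]]]] - [Term [Term [Factor [Prim a]]] ++ [Factor [Prim c]]]]

Expr
Expr - Term
Expr / Term - Term
Expr / Term / Term - Term
Term / Term / Term - Term
Factor / Term / Term - Term
Prim / Term / Term - Term
a / Term / Term - Term
a / Factor / Term - Term
a / Prim / Term - Term
a / a / Term - Term
a / a / Factor - Term
a / a / Prim - Term
a / a / c - Term
a / a / c - Term ++ Factor
a / a / c - Factor ++ Factor
a / a / c - Prim ++ Factor
a / a / c - a ++ Factor
a / a / c - a ++ Prim
a / a / c - a ++ c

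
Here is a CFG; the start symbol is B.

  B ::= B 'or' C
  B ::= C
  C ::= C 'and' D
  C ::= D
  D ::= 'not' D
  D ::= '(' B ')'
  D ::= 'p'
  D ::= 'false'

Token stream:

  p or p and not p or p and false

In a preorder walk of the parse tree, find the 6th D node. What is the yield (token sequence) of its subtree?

[B [B [B [C [D p]]] or [C [C [D p]] and [D not [D p]]]] or [C [C [D p]] and [D false]]]

false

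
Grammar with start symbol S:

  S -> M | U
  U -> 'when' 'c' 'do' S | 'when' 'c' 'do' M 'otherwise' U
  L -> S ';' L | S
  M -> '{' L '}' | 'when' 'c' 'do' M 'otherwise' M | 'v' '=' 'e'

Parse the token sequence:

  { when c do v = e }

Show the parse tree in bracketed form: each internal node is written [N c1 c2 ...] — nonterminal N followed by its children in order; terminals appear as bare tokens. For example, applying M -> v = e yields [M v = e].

[S [M { [L [S [U when c do [S [M v = e]]]]] }]]

S
M
{ L }
{ S }
{ U }
{ when c do S }
{ when c do M }
{ when c do v = e }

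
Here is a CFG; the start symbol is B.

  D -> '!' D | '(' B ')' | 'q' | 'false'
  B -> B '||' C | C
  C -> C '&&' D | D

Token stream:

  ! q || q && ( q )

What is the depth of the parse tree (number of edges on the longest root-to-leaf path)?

6

[B [B [C [D ! [D q]]]] || [C [C [D q]] && [D ( [B [C [D q]]] )]]]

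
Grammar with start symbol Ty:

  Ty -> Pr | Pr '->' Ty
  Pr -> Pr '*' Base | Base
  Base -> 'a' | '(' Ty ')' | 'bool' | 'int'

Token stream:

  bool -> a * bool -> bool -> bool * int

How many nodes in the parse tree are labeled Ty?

4

[Ty [Pr [Base bool]] -> [Ty [Pr [Pr [Base a]] * [Base bool]] -> [Ty [Pr [Base bool]] -> [Ty [Pr [Pr [Base bool]] * [Base int]]]]]]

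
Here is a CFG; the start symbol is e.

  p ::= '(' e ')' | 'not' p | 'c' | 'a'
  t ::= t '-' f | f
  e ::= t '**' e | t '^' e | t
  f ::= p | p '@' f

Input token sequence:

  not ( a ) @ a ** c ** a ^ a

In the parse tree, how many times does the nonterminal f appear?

6

[e [t [f [p not [p ( [e [t [f [p a]]]] )]] @ [f [p a]]]] ** [e [t [f [p c]]] ** [e [t [f [p a]]] ^ [e [t [f [p a]]]]]]]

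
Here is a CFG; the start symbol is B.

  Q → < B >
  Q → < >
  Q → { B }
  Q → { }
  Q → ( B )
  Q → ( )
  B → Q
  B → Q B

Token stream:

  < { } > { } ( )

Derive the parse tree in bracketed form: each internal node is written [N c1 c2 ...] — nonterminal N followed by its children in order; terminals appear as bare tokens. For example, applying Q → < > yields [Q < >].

B
Q B
< B > B
< Q > B
< { } > B
< { } > Q B
< { } > { } B
< { } > { } Q
< { } > { } ( )

[B [Q < [B [Q { }]] >] [B [Q { }] [B [Q ( )]]]]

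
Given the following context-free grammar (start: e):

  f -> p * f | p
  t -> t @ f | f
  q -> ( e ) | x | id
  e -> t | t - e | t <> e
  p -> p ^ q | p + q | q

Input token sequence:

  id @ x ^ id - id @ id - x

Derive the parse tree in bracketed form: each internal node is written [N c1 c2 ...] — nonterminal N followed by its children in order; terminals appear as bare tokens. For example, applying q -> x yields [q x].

[e [t [t [f [p [q id]]]] @ [f [p [p [q x]] ^ [q id]]]] - [e [t [t [f [p [q id]]]] @ [f [p [q id]]]] - [e [t [f [p [q x]]]]]]]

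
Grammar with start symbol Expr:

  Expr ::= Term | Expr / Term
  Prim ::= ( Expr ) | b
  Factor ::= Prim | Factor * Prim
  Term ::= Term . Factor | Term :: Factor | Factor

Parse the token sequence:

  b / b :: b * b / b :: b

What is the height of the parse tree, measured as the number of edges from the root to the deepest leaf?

6

[Expr [Expr [Expr [Term [Factor [Prim b]]]] / [Term [Term [Factor [Prim b]]] :: [Factor [Factor [Prim b]] * [Prim b]]]] / [Term [Term [Factor [Prim b]]] :: [Factor [Prim b]]]]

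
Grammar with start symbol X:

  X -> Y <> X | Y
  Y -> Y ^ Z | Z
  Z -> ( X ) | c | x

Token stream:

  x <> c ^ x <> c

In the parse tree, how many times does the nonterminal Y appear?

[X [Y [Z x]] <> [X [Y [Y [Z c]] ^ [Z x]] <> [X [Y [Z c]]]]]

4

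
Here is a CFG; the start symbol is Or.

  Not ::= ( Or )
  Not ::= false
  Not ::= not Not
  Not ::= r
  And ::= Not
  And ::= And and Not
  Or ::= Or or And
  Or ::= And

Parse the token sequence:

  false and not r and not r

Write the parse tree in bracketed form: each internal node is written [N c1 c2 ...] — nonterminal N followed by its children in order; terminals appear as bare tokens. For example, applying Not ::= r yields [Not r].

[Or [And [And [And [Not false]] and [Not not [Not r]]] and [Not not [Not r]]]]

Or
And
And and Not
And and Not and Not
Not and Not and Not
false and Not and Not
false and not Not and Not
false and not r and Not
false and not r and not Not
false and not r and not r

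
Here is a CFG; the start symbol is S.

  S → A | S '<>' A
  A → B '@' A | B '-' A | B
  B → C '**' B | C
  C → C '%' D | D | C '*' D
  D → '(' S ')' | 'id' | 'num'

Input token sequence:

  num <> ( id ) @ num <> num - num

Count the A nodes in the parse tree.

[S [S [S [A [B [C [D num]]]]] <> [A [B [C [D ( [S [A [B [C [D id]]]]] )]]] @ [A [B [C [D num]]]]]] <> [A [B [C [D num]]] - [A [B [C [D num]]]]]]

6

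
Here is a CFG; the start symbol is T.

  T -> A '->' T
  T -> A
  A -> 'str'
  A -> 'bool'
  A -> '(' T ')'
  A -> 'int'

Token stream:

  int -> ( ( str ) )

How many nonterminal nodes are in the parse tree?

[T [A int] -> [T [A ( [T [A ( [T [A str]] )]] )]]]

8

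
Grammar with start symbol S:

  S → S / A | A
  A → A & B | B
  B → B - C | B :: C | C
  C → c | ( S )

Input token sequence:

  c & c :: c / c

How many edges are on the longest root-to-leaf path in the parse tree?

6

[S [S [A [A [B [C c]]] & [B [B [C c]] :: [C c]]]] / [A [B [C c]]]]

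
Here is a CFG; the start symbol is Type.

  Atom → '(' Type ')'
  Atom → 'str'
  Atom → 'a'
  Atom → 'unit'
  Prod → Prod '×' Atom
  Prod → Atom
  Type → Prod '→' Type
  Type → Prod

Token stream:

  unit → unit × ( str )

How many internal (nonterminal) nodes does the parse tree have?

[Type [Prod [Atom unit]] → [Type [Prod [Prod [Atom unit]] × [Atom ( [Type [Prod [Atom str]]] )]]]]

11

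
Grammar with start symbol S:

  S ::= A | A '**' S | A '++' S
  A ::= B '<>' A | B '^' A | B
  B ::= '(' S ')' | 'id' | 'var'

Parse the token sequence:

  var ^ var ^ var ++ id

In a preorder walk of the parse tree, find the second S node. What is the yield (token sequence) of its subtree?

id

[S [A [B var] ^ [A [B var] ^ [A [B var]]]] ++ [S [A [B id]]]]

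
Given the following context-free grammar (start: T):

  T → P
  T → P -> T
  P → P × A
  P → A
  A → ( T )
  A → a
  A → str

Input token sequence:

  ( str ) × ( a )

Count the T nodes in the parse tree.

3

[T [P [P [A ( [T [P [A str]]] )]] × [A ( [T [P [A a]]] )]]]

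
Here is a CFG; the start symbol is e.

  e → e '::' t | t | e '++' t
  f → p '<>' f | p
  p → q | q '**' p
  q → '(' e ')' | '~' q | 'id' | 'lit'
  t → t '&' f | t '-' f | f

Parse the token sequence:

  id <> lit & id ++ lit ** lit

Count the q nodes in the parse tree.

5

[e [e [t [t [f [p [q id]] <> [f [p [q lit]]]]] & [f [p [q id]]]]] ++ [t [f [p [q lit] ** [p [q lit]]]]]]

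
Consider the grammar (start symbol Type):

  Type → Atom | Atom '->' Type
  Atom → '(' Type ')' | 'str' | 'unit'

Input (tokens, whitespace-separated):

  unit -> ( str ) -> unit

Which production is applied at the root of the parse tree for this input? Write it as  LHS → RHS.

[Type [Atom unit] -> [Type [Atom ( [Type [Atom str]] )] -> [Type [Atom unit]]]]

Type → Atom '->' Type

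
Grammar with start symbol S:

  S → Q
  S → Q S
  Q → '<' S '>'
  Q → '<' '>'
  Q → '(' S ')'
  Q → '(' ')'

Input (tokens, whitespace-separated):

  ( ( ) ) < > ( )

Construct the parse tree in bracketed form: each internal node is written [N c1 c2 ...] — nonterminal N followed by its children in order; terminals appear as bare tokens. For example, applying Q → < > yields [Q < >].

S
Q S
( S ) S
( Q ) S
( ( ) ) S
( ( ) ) Q S
( ( ) ) < > S
( ( ) ) < > Q
( ( ) ) < > ( )

[S [Q ( [S [Q ( )]] )] [S [Q < >] [S [Q ( )]]]]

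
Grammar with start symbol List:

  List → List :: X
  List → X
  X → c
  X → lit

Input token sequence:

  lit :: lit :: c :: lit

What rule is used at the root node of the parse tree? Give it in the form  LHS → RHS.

List → List :: X

[List [List [List [List [X lit]] :: [X lit]] :: [X c]] :: [X lit]]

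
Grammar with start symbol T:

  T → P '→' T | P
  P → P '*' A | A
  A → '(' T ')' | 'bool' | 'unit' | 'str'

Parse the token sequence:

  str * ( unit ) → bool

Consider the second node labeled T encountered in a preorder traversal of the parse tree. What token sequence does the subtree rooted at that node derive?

unit

[T [P [P [A str]] * [A ( [T [P [A unit]]] )]] → [T [P [A bool]]]]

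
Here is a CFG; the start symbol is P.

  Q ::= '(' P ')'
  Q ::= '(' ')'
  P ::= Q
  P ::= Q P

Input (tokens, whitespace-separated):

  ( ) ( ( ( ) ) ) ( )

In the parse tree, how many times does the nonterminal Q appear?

5

[P [Q ( )] [P [Q ( [P [Q ( [P [Q ( )]] )]] )] [P [Q ( )]]]]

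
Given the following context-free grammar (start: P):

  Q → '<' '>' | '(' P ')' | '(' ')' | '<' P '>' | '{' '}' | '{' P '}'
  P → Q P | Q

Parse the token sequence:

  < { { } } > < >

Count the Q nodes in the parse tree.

[P [Q < [P [Q { [P [Q { }]] }]] >] [P [Q < >]]]

4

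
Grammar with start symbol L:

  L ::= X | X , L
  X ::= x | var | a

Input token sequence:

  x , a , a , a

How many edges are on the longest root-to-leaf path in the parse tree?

[L [X x] , [L [X a] , [L [X a] , [L [X a]]]]]

5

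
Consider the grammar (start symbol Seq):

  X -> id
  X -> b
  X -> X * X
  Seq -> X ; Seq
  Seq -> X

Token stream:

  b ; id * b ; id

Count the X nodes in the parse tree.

[Seq [X b] ; [Seq [X [X id] * [X b]] ; [Seq [X id]]]]

5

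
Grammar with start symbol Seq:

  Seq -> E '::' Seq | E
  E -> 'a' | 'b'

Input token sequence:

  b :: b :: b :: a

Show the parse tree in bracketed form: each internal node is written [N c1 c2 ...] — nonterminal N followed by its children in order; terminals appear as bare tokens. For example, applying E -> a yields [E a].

[Seq [E b] :: [Seq [E b] :: [Seq [E b] :: [Seq [E a]]]]]

Seq
E :: Seq
b :: Seq
b :: E :: Seq
b :: b :: Seq
b :: b :: E :: Seq
b :: b :: b :: Seq
b :: b :: b :: E
b :: b :: b :: a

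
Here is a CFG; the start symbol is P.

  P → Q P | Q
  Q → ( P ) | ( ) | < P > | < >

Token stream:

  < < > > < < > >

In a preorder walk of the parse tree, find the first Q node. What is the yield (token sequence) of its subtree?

[P [Q < [P [Q < >]] >] [P [Q < [P [Q < >]] >]]]

< < > >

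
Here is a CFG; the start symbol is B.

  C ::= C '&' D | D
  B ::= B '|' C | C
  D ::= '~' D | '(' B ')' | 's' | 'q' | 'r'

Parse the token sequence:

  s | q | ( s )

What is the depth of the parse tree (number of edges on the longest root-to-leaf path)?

6

[B [B [B [C [D s]]] | [C [D q]]] | [C [D ( [B [C [D s]]] )]]]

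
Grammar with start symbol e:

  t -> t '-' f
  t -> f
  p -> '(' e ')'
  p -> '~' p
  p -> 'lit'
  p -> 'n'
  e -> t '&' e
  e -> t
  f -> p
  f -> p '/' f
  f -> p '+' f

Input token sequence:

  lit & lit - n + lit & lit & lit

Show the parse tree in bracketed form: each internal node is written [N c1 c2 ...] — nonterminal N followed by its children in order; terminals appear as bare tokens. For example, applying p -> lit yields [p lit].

e
t & e
f & e
p & e
lit & e
lit & t & e
lit & t - f & e
lit & f - f & e
lit & p - f & e
lit & lit - f & e
lit & lit - p + f & e
lit & lit - n + f & e
lit & lit - n + p & e
lit & lit - n + lit & e
lit & lit - n + lit & t & e
lit & lit - n + lit & f & e
lit & lit - n + lit & p & e
lit & lit - n + lit & lit & e
lit & lit - n + lit & lit & t
lit & lit - n + lit & lit & f
lit & lit - n + lit & lit & p
lit & lit - n + lit & lit & lit

[e [t [f [p lit]]] & [e [t [t [f [p lit]]] - [f [p n] + [f [p lit]]]] & [e [t [f [p lit]]] & [e [t [f [p lit]]]]]]]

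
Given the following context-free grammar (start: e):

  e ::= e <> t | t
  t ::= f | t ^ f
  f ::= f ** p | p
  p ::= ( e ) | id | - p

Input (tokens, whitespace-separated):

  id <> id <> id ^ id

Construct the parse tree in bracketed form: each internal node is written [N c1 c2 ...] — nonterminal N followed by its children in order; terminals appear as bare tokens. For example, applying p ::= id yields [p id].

[e [e [e [t [f [p id]]]] <> [t [f [p id]]]] <> [t [t [f [p id]]] ^ [f [p id]]]]

e
e <> t
e <> t <> t
t <> t <> t
f <> t <> t
p <> t <> t
id <> t <> t
id <> f <> t
id <> p <> t
id <> id <> t
id <> id <> t ^ f
id <> id <> f ^ f
id <> id <> p ^ f
id <> id <> id ^ f
id <> id <> id ^ p
id <> id <> id ^ id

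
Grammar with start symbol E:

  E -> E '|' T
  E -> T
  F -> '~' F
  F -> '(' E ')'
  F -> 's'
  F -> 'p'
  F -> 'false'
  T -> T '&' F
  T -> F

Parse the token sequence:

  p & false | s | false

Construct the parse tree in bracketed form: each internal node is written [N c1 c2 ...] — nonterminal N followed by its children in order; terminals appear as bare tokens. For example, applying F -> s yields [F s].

E
E | T
E | T | T
T | T | T
T & F | T | T
F & F | T | T
p & F | T | T
p & false | T | T
p & false | F | T
p & false | s | T
p & false | s | F
p & false | s | false

[E [E [E [T [T [F p]] & [F false]]] | [T [F s]]] | [T [F false]]]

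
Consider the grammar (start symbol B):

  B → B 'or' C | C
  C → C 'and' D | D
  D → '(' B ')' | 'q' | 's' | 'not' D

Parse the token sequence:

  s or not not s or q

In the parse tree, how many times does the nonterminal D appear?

5

[B [B [B [C [D s]]] or [C [D not [D not [D s]]]]] or [C [D q]]]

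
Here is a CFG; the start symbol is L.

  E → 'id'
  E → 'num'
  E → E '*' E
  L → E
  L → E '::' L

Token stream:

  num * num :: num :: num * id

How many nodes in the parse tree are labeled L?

[L [E [E num] * [E num]] :: [L [E num] :: [L [E [E num] * [E id]]]]]

3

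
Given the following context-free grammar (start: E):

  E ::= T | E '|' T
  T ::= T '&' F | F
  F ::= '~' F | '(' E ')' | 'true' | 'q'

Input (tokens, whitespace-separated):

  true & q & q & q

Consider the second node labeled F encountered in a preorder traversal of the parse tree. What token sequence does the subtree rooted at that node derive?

q

[E [T [T [T [T [F true]] & [F q]] & [F q]] & [F q]]]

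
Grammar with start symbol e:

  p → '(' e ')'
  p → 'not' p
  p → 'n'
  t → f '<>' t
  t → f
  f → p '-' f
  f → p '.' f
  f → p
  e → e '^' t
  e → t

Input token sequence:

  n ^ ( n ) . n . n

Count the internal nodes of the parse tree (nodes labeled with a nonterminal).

16

[e [e [t [f [p n]]]] ^ [t [f [p ( [e [t [f [p n]]]] )] . [f [p n] . [f [p n]]]]]]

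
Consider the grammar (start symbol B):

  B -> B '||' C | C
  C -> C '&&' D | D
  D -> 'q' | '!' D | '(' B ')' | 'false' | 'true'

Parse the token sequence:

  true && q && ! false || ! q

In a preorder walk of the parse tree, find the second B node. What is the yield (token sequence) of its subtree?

[B [B [C [C [C [D true]] && [D q]] && [D ! [D false]]]] || [C [D ! [D q]]]]

true && q && ! false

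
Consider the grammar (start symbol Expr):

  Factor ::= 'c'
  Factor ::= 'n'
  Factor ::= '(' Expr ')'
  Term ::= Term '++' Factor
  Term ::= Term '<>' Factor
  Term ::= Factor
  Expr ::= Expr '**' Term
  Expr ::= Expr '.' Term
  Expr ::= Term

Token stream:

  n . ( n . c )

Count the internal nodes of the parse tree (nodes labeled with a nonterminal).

12

[Expr [Expr [Term [Factor n]]] . [Term [Factor ( [Expr [Expr [Term [Factor n]]] . [Term [Factor c]]] )]]]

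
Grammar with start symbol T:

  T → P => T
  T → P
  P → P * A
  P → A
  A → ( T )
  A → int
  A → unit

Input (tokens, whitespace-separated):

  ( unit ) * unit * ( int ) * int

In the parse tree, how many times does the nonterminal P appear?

6

[T [P [P [P [P [A ( [T [P [A unit]]] )]] * [A unit]] * [A ( [T [P [A int]]] )]] * [A int]]]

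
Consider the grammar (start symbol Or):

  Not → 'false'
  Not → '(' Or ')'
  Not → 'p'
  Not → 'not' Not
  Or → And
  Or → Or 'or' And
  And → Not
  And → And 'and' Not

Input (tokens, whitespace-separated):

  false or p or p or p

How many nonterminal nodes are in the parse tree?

12

[Or [Or [Or [Or [And [Not false]]] or [And [Not p]]] or [And [Not p]]] or [And [Not p]]]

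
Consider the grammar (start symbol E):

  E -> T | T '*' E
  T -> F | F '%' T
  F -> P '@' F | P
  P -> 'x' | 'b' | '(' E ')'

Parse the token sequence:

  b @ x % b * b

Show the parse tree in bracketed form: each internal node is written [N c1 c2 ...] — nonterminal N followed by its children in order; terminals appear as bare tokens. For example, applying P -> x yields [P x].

E
T * E
F % T * E
P @ F % T * E
b @ F % T * E
b @ P % T * E
b @ x % T * E
b @ x % F * E
b @ x % P * E
b @ x % b * E
b @ x % b * T
b @ x % b * F
b @ x % b * P
b @ x % b * b

[E [T [F [P b] @ [F [P x]]] % [T [F [P b]]]] * [E [T [F [P b]]]]]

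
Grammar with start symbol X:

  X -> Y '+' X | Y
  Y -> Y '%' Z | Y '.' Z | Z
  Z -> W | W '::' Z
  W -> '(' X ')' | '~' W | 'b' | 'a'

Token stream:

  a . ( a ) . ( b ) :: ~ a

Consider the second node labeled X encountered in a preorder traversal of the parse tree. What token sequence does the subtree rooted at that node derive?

a

[X [Y [Y [Y [Z [W a]]] . [Z [W ( [X [Y [Z [W a]]]] )]]] . [Z [W ( [X [Y [Z [W b]]]] )] :: [Z [W ~ [W a]]]]]]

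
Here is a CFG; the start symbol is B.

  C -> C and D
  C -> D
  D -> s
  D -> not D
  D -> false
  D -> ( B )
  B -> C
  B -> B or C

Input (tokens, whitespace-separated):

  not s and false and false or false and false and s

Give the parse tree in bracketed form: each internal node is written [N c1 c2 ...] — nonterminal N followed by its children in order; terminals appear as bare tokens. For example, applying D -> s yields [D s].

[B [B [C [C [C [D not [D s]]] and [D false]] and [D false]]] or [C [C [C [D false]] and [D false]] and [D s]]]

B
B or C
C or C
C and D or C
C and D and D or C
D and D and D or C
not D and D and D or C
not s and D and D or C
not s and false and D or C
not s and false and false or C
not s and false and false or C and D
not s and false and false or C and D and D
not s and false and false or D and D and D
not s and false and false or false and D and D
not s and false and false or false and false and D
not s and false and false or false and false and s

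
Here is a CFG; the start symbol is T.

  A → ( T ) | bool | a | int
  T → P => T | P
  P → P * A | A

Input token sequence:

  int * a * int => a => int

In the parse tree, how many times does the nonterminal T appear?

[T [P [P [P [A int]] * [A a]] * [A int]] => [T [P [A a]] => [T [P [A int]]]]]

3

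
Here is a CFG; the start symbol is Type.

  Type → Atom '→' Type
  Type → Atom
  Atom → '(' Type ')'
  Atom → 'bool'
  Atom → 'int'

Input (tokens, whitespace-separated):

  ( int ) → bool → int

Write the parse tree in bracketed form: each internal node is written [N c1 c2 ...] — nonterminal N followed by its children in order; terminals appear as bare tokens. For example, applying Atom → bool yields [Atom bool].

Type
Atom → Type
( Type ) → Type
( Atom ) → Type
( int ) → Type
( int ) → Atom → Type
( int ) → bool → Type
( int ) → bool → Atom
( int ) → bool → int

[Type [Atom ( [Type [Atom int]] )] → [Type [Atom bool] → [Type [Atom int]]]]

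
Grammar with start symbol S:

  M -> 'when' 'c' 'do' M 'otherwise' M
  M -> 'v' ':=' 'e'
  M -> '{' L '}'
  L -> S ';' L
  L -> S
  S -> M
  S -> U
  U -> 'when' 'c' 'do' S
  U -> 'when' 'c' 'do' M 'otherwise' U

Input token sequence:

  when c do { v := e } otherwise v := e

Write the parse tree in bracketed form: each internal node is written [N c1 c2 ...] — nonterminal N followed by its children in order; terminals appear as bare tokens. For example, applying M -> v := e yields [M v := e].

[S [M when c do [M { [L [S [M v := e]]] }] otherwise [M v := e]]]

S
M
when c do M otherwise M
when c do { L } otherwise M
when c do { S } otherwise M
when c do { M } otherwise M
when c do { v := e } otherwise M
when c do { v := e } otherwise v := e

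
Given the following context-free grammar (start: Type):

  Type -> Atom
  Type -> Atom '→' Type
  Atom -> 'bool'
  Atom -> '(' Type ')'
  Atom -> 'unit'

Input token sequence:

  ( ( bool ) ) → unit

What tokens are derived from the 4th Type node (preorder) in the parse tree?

[Type [Atom ( [Type [Atom ( [Type [Atom bool]] )]] )] → [Type [Atom unit]]]

unit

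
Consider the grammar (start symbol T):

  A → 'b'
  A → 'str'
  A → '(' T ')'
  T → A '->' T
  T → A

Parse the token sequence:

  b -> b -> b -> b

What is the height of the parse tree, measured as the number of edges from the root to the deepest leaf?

5

[T [A b] -> [T [A b] -> [T [A b] -> [T [A b]]]]]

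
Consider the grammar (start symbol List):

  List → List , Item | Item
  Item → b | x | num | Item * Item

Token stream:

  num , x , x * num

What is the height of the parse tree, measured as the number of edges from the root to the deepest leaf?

[List [List [List [Item num]] , [Item x]] , [Item [Item x] * [Item num]]]

4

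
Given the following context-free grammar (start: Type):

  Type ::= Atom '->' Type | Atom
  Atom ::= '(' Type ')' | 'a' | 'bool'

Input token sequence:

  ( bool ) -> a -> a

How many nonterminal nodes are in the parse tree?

[Type [Atom ( [Type [Atom bool]] )] -> [Type [Atom a] -> [Type [Atom a]]]]

8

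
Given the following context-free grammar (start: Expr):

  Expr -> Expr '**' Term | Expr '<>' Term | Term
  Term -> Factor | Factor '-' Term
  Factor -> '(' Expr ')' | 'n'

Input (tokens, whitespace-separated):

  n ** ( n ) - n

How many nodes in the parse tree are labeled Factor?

[Expr [Expr [Term [Factor n]]] ** [Term [Factor ( [Expr [Term [Factor n]]] )] - [Term [Factor n]]]]

4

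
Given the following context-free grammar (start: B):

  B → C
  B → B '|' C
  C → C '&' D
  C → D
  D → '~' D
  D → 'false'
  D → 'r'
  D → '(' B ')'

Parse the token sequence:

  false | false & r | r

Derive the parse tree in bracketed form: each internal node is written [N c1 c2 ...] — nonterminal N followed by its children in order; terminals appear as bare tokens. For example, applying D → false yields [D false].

B
B | C
B | C | C
C | C | C
D | C | C
false | C | C
false | C & D | C
false | D & D | C
false | false & D | C
false | false & r | C
false | false & r | D
false | false & r | r

[B [B [B [C [D false]]] | [C [C [D false]] & [D r]]] | [C [D r]]]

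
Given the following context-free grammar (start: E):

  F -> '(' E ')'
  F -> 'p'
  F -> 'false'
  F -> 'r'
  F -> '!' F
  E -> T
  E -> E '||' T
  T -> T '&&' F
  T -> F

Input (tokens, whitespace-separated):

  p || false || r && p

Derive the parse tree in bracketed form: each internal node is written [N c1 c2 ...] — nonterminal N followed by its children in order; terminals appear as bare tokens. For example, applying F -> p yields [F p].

[E [E [E [T [F p]]] || [T [F false]]] || [T [T [F r]] && [F p]]]

E
E || T
E || T || T
T || T || T
F || T || T
p || T || T
p || F || T
p || false || T
p || false || T && F
p || false || F && F
p || false || r && F
p || false || r && p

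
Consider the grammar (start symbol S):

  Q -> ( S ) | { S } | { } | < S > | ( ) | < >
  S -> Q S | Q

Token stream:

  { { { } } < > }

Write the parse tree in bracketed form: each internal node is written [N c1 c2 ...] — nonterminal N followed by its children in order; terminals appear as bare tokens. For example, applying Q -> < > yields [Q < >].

[S [Q { [S [Q { [S [Q { }]] }] [S [Q < >]]] }]]

S
Q
{ S }
{ Q S }
{ { S } S }
{ { Q } S }
{ { { } } S }
{ { { } } Q }
{ { { } } < > }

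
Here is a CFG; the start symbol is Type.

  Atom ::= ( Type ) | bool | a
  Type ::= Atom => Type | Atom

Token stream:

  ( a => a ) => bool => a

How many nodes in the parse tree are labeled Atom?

[Type [Atom ( [Type [Atom a] => [Type [Atom a]]] )] => [Type [Atom bool] => [Type [Atom a]]]]

5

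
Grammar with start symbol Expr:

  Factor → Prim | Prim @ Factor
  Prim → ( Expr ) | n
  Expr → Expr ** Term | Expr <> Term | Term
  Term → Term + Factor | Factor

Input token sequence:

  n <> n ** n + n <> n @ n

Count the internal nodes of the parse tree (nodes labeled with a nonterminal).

[Expr [Expr [Expr [Expr [Term [Factor [Prim n]]]] <> [Term [Factor [Prim n]]]] ** [Term [Term [Factor [Prim n]]] + [Factor [Prim n]]]] <> [Term [Factor [Prim n] @ [Factor [Prim n]]]]]

21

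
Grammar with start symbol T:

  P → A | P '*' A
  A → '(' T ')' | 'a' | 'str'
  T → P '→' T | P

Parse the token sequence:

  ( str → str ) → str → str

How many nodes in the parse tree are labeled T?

5

[T [P [A ( [T [P [A str]] → [T [P [A str]]]] )]] → [T [P [A str]] → [T [P [A str]]]]]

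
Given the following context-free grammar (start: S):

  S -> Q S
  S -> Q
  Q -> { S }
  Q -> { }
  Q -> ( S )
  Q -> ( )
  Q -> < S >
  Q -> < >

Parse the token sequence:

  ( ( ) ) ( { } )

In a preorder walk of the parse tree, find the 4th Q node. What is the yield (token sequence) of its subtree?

{ }

[S [Q ( [S [Q ( )]] )] [S [Q ( [S [Q { }]] )]]]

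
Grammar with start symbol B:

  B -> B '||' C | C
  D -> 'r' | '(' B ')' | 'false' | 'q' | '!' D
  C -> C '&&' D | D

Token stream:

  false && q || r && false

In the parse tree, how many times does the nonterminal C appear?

4

[B [B [C [C [D false]] && [D q]]] || [C [C [D r]] && [D false]]]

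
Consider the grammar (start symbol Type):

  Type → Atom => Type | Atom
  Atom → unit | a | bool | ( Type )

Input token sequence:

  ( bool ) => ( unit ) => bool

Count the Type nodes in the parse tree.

5

[Type [Atom ( [Type [Atom bool]] )] => [Type [Atom ( [Type [Atom unit]] )] => [Type [Atom bool]]]]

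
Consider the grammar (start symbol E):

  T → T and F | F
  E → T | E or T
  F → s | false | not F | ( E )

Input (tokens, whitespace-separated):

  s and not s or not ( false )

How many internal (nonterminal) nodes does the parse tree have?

[E [E [T [T [F s]] and [F not [F s]]]] or [T [F not [F ( [E [T [F false]]] )]]]]

13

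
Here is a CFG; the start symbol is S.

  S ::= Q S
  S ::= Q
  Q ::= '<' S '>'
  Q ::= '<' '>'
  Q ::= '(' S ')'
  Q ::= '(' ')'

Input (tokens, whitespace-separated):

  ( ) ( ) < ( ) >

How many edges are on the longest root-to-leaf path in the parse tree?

6

[S [Q ( )] [S [Q ( )] [S [Q < [S [Q ( )]] >]]]]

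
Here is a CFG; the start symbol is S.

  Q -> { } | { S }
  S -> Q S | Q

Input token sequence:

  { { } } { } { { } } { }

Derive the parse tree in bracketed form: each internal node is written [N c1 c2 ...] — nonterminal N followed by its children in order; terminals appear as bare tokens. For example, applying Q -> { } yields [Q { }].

S
Q S
{ S } S
{ Q } S
{ { } } S
{ { } } Q S
{ { } } { } S
{ { } } { } Q S
{ { } } { } { S } S
{ { } } { } { Q } S
{ { } } { } { { } } S
{ { } } { } { { } } Q
{ { } } { } { { } } { }

[S [Q { [S [Q { }]] }] [S [Q { }] [S [Q { [S [Q { }]] }] [S [Q { }]]]]]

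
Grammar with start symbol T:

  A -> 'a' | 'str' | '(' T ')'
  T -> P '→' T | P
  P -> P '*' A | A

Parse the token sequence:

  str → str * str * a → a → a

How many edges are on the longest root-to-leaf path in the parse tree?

6

[T [P [A str]] → [T [P [P [P [A str]] * [A str]] * [A a]] → [T [P [A a]] → [T [P [A a]]]]]]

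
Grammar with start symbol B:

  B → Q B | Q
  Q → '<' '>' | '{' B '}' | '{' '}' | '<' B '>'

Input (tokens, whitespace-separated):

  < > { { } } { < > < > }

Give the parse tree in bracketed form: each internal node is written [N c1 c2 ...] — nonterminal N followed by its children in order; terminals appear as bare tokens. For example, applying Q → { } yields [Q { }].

[B [Q < >] [B [Q { [B [Q { }]] }] [B [Q { [B [Q < >] [B [Q < >]]] }]]]]

B
Q B
< > B
< > Q B
< > { B } B
< > { Q } B
< > { { } } B
< > { { } } Q
< > { { } } { B }
< > { { } } { Q B }
< > { { } } { < > B }
< > { { } } { < > Q }
< > { { } } { < > < > }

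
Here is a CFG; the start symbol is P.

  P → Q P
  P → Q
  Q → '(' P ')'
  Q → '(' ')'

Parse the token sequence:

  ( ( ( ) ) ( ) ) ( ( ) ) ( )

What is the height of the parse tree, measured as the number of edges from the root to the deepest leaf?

[P [Q ( [P [Q ( [P [Q ( )]] )] [P [Q ( )]]] )] [P [Q ( [P [Q ( )]] )] [P [Q ( )]]]]

6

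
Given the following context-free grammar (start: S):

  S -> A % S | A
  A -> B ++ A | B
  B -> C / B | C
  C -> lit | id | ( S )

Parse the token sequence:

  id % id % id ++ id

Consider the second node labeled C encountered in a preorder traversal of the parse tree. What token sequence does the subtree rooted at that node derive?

id

[S [A [B [C id]]] % [S [A [B [C id]]] % [S [A [B [C id]] ++ [A [B [C id]]]]]]]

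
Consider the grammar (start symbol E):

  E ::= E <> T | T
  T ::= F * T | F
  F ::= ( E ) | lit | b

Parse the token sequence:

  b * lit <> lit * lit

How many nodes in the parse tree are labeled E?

2

[E [E [T [F b] * [T [F lit]]]] <> [T [F lit] * [T [F lit]]]]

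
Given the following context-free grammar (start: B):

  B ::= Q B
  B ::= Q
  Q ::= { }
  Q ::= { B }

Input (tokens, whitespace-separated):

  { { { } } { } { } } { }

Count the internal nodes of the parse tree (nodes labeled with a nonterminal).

12

[B [Q { [B [Q { [B [Q { }]] }] [B [Q { }] [B [Q { }]]]] }] [B [Q { }]]]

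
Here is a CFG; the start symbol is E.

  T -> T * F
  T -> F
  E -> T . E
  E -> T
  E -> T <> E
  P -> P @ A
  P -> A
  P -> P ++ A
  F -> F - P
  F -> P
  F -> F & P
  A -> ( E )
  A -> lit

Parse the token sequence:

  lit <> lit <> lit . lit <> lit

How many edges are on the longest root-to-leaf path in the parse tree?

9

[E [T [F [P [A lit]]]] <> [E [T [F [P [A lit]]]] <> [E [T [F [P [A lit]]]] . [E [T [F [P [A lit]]]] <> [E [T [F [P [A lit]]]]]]]]]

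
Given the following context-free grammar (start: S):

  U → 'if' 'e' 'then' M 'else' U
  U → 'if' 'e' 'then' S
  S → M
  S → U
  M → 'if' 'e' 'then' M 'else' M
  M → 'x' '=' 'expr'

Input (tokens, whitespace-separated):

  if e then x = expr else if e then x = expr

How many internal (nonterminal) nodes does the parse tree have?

6

[S [U if e then [M x = expr] else [U if e then [S [M x = expr]]]]]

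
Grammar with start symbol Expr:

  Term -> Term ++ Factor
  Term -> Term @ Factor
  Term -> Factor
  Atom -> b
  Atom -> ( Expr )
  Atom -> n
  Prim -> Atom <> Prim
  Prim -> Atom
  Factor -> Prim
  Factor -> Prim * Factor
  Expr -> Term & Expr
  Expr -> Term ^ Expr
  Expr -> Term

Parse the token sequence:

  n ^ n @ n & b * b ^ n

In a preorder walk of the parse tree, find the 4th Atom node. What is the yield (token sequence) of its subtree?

[Expr [Term [Factor [Prim [Atom n]]]] ^ [Expr [Term [Term [Factor [Prim [Atom n]]]] @ [Factor [Prim [Atom n]]]] & [Expr [Term [Factor [Prim [Atom b]] * [Factor [Prim [Atom b]]]]] ^ [Expr [Term [Factor [Prim [Atom n]]]]]]]]

b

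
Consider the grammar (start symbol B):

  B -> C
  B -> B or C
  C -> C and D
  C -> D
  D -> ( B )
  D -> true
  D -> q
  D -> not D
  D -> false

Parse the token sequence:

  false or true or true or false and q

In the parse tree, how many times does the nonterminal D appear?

[B [B [B [B [C [D false]]] or [C [D true]]] or [C [D true]]] or [C [C [D false]] and [D q]]]

5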